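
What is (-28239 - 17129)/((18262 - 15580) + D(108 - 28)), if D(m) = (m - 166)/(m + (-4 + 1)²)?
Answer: -1009438/59653 ≈ -16.922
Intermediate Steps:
D(m) = (-166 + m)/(9 + m) (D(m) = (-166 + m)/(m + (-3)²) = (-166 + m)/(m + 9) = (-166 + m)/(9 + m))
(-28239 - 17129)/((18262 - 15580) + D(108 - 28)) = (-28239 - 17129)/((18262 - 15580) + (-166 + (108 - 28))/(9 + (108 - 28))) = -45368/(2682 + (-166 + 80)/(9 + 80)) = -45368/(2682 - 86/89) = -45368/238612/89 = -45368*89/238612 = -1009438/59653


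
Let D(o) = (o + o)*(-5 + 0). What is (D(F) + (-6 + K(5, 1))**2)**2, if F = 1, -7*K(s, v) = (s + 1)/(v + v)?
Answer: 2356225/2401 ≈ 981.35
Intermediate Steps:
K(s, v) = -(1 + s)/(14*v) (K(s, v) = -(s + 1)/(7*(v + v)) = -(1 + s)/(7*(2*v)) = -(1 + s)*1/(2*v)/7 = -(1 + s)/(14*v))
D(o) = -10*o (D(o) = (2*o)*(-5) = -10*o)
(D(F) + (-6 + K(5, 1))**2)**2 = (-10*1 + (-6 + (1/14)*(-1 - 1*5)/1)**2)**2 = (-10 + (-6 + (1/14)*1*(-1 - 5))**2)**2 = (-10 + (-6 + (1/14)*1*(-6))**2)**2 = (-10 + (-6 - 3/7)**2)**2 = (-10 + (-45/7)**2)**2 = (-10 + 2025/49)**2 = (1535/49)**2 = 2356225/2401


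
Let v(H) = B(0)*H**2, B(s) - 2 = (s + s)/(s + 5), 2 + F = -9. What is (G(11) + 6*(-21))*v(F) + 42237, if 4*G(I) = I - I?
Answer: 11745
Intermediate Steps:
F = -11 (F = -2 - 9 = -11)
B(s) = 2 + 2*s/(5 + s) (B(s) = 2 + (s + s)/(s + 5) = 2 + (2*s)/(5 + s) = 2 + 2*s/(5 + s))
G(I) = 0 (G(I) = (I - I)/4 = (1/4)*0 = 0)
v(H) = 2*H**2 (v(H) = (2*(5 + 2*0)/(5 + 0))*H**2 = (2*(5 + 0)/5)*H**2 = (2*(1/5)*5)*H**2 = 2*H**2)
(G(11) + 6*(-21))*v(F) + 42237 = (0 + 6*(-21))*(2*(-11)**2) + 42237 = (0 - 126)*(2*121) + 42237 = -126*242 + 42237 = -30492 + 42237 = 11745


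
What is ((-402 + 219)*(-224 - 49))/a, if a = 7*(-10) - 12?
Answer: -49959/82 ≈ -609.26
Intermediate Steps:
a = -82 (a = -70 - 12 = -82)
((-402 + 219)*(-224 - 49))/a = ((-402 + 219)*(-224 - 49))/(-82) = -183*(-273)*(-1/82) = 49959*(-1/82) = -49959/82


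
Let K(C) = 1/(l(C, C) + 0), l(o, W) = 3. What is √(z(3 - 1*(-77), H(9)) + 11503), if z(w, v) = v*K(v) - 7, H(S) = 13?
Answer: √103503/3 ≈ 107.24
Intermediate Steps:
K(C) = ⅓ (K(C) = 1/(3 + 0) = 1/3 = ⅓)
z(w, v) = -7 + v/3 (z(w, v) = v*(⅓) - 7 = v/3 - 7 = -7 + v/3)
√(z(3 - 1*(-77), H(9)) + 11503) = √((-7 + (⅓)*13) + 11503) = √((-7 + 13/3) + 11503) = √(-8/3 + 11503) = √(34501/3) = √103503/3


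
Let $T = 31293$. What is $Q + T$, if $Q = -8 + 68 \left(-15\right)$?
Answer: $30265$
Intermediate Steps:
$Q = -1028$ ($Q = -8 - 1020 = -1028$)
$Q + T = -1028 + 31293 = 30265$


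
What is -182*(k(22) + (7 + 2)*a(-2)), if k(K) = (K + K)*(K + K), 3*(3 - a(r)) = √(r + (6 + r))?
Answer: -357266 + 546*√2 ≈ -3.5649e+5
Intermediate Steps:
a(r) = 3 - √(6 + 2*r)/3 (a(r) = 3 - √(r + (6 + r))/3 = 3 - √(6 + 2*r)/3)
k(K) = 4*K² (k(K) = (2*K)*(2*K) = 4*K²)
-182*(k(22) + (7 + 2)*a(-2)) = -182*(4*22² + (7 + 2)*(3 - √(6 + 2*(-2))/3)) = -182*(4*484 + 9*(3 - √(6 - 4)/3)) = -182*(1936 + 9*(3 - √2/3)) = -182*(1936 + (27 - 3*√2)) = -182*(1963 - 3*√2) = -357266 + 546*√2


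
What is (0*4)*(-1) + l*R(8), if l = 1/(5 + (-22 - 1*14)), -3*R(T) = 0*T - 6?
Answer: -2/31 ≈ -0.064516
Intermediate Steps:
R(T) = 2 (R(T) = -(0*T - 6)/3 = -(0 - 6)/3 = -1/3*(-6) = 2)
l = -1/31 (l = 1/(5 + (-22 - 14)) = 1/(5 - 36) = 1/(-31) = -1/31 ≈ -0.032258)
(0*4)*(-1) + l*R(8) = (0*4)*(-1) - 1/31*2 = 0*(-1) - 2/31 = 0 - 2/31 = -2/31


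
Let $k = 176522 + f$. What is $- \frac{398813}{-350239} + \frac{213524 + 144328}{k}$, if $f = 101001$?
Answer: $\frac{236013506827}{97199377997} \approx 2.4281$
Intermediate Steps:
$k = 277523$ ($k = 176522 + 101001 = 277523$)
$- \frac{398813}{-350239} + \frac{213524 + 144328}{k} = - \frac{398813}{-350239} + \frac{213524 + 144328}{277523} = \left(-398813\right) \left(- \frac{1}{350239}\right) + 357852 \cdot \frac{1}{277523} = \frac{398813}{350239} + \frac{357852}{277523} = \frac{236013506827}{97199377997}$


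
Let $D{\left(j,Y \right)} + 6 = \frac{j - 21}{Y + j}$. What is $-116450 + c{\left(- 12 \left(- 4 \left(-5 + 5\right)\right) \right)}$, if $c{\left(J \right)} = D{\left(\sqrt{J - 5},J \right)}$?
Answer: $-116455 + \frac{21 i \sqrt{5}}{5} \approx -1.1646 \cdot 10^{5} + 9.3915 i$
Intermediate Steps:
$D{\left(j,Y \right)} = -6 + \frac{-21 + j}{Y + j}$ ($D{\left(j,Y \right)} = -6 + \frac{j - 21}{Y + j} = -6 + \frac{-21 + j}{Y + j}$)
$c{\left(J \right)} = \frac{-21 - 6 J - 5 \sqrt{-5 + J}}{J + \sqrt{-5 + J}}$ ($c{\left(J \right)} = \frac{-21 - 6 J - 5 \sqrt{J - 5}}{J + \sqrt{J - 5}} = \frac{-21 - 6 J - 5 \sqrt{-5 + J}}{J + \sqrt{-5 + J}}$)
$-116450 + c{\left(- 12 \left(- 4 \left(-5 + 5\right)\right) \right)} = -116450 + \frac{-21 - 6 \left(- 12 \left(- 4 \left(-5 + 5\right)\right)\right) - 5 \sqrt{-5 - 12 \left(- 4 \left(-5 + 5\right)\right)}}{- 12 \left(- 4 \left(-5 + 5\right)\right) + \sqrt{-5 - 12 \left(- 4 \left(-5 + 5\right)\right)}} = -116450 + \frac{-21 - 6 \left(- 12 \left(\left(-4\right) 0\right)\right) - 5 \sqrt{-5 - 12 \left(\left(-4\right) 0\right)}}{- 12 \left(\left(-4\right) 0\right) + \sqrt{-5 - 12 \left(\left(-4\right) 0\right)}} = -116450 + \frac{-21 - 6 \left(\left(-12\right) 0\right) - 5 \sqrt{-5 - 0}}{\left(-12\right) 0 + \sqrt{-5 - 0}} = -116450 + \frac{-21 - 0 - 5 \sqrt{-5 + 0}}{0 + \sqrt{-5 + 0}} = -116450 + \frac{-21 + 0 - 5 \sqrt{-5}}{0 + \sqrt{-5}} = -116450 + \frac{-21 + 0 - 5 i \sqrt{5}}{0 + i \sqrt{5}} = -116450 + \frac{-21 + 0 - 5 i \sqrt{5}}{i \sqrt{5}} = -116450 + - \frac{i \sqrt{5}}{5} \left(-21 - 5 i \sqrt{5}\right) = -116450 - \frac{i \sqrt{5} \left(-21 - 5 i \sqrt{5}\right)}{5}$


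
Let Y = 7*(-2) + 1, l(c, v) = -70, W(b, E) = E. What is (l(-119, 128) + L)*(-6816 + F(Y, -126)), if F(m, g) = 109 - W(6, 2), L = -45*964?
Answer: 291506050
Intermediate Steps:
L = -43380
Y = -13 (Y = -14 + 1 = -13)
F(m, g) = 107 (F(m, g) = 109 - 1*2 = 109 - 2 = 107)
(l(-119, 128) + L)*(-6816 + F(Y, -126)) = (-70 - 43380)*(-6816 + 107) = -43450*(-6709) = 291506050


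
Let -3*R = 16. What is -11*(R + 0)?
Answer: 176/3 ≈ 58.667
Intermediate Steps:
R = -16/3 (R = -⅓*16 = -16/3 ≈ -5.3333)
-11*(R + 0) = -11*(-16/3 + 0) = -11*(-16/3) = 176/3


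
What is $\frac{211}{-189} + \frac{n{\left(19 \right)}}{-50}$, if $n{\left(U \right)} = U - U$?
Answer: $- \frac{211}{189} \approx -1.1164$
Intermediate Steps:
$n{\left(U \right)} = 0$
$\frac{211}{-189} + \frac{n{\left(19 \right)}}{-50} = \frac{211}{-189} + \frac{0}{-50} = 211 \left(- \frac{1}{189}\right) + 0 \left(- \frac{1}{50}\right) = - \frac{211}{189} + 0 = - \frac{211}{189}$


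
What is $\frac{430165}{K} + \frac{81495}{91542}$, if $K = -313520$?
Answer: $- \frac{460928401}{956674928} \approx -0.4818$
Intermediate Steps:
$\frac{430165}{K} + \frac{81495}{91542} = \frac{430165}{-313520} + \frac{81495}{91542} = 430165 \left(- \frac{1}{313520}\right) + 81495 \cdot \frac{1}{91542} = - \frac{86033}{62704} + \frac{27165}{30514} = - \frac{460928401}{956674928}$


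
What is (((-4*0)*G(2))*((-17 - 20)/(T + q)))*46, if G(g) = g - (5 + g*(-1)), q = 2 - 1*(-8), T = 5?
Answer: 0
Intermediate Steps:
q = 10 (q = 2 + 8 = 10)
G(g) = -5 + 2*g (G(g) = g - (5 - g) = g + (-5 + g) = -5 + 2*g)
(((-4*0)*G(2))*((-17 - 20)/(T + q)))*46 = (((-4*0)*(-5 + 2*2))*((-17 - 20)/(5 + 10)))*46 = ((0*(-5 + 4))*(-37/15))*46 = ((0*(-1))*(-37*1/15))*46 = (0*(-37/15))*46 = 0*46 = 0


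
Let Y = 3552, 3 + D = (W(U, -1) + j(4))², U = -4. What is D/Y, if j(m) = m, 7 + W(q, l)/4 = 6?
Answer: -1/1184 ≈ -0.00084459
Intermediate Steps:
W(q, l) = -4 (W(q, l) = -28 + 4*6 = -28 + 24 = -4)
D = -3 (D = -3 + (-4 + 4)² = -3 + 0² = -3 + 0 = -3)
D/Y = -3/3552 = -3*1/3552 = -1/1184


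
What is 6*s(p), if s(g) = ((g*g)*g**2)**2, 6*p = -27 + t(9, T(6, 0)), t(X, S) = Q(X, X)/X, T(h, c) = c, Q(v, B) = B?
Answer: 1631461442/2187 ≈ 7.4598e+5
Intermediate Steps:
t(X, S) = 1 (t(X, S) = X/X = 1)
p = -13/3 (p = (-27 + 1)/6 = (1/6)*(-26) = -13/3 ≈ -4.3333)
s(g) = g**8 (s(g) = (g**2*g**2)**2 = (g**4)**2 = g**8)
6*s(p) = 6*(-13/3)**8 = 6*(815730721/6561) = 1631461442/2187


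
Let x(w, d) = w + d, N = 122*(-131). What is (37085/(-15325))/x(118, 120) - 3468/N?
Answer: 1205631733/5829194770 ≈ 0.20683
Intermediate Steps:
N = -15982
x(w, d) = d + w
(37085/(-15325))/x(118, 120) - 3468/N = (37085/(-15325))/(120 + 118) - 3468/(-15982) = (37085*(-1/15325))/238 - 3468*(-1/15982) = -7417/3065*1/238 + 1734/7991 = -7417/729470 + 1734/7991 = 1205631733/5829194770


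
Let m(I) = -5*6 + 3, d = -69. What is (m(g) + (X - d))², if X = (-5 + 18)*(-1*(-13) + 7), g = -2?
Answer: 91204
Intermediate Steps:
m(I) = -27 (m(I) = -30 + 3 = -27)
X = 260 (X = 13*(13 + 7) = 13*20 = 260)
(m(g) + (X - d))² = (-27 + (260 - 1*(-69)))² = (-27 + (260 + 69))² = (-27 + 329)² = 302² = 91204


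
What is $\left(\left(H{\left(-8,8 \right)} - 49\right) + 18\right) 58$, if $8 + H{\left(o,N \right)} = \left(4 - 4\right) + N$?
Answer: $-1798$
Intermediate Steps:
$H{\left(o,N \right)} = -8 + N$ ($H{\left(o,N \right)} = -8 + \left(\left(4 - 4\right) + N\right) = -8 + \left(0 + N\right) = -8 + N$)
$\left(\left(H{\left(-8,8 \right)} - 49\right) + 18\right) 58 = \left(\left(\left(-8 + 8\right) - 49\right) + 18\right) 58 = \left(\left(0 - 49\right) + 18\right) 58 = \left(-49 + 18\right) 58 = \left(-31\right) 58 = -1798$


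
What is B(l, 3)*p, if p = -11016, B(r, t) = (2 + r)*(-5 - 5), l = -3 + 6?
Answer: 550800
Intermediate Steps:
l = 3
B(r, t) = -20 - 10*r (B(r, t) = (2 + r)*(-10) = -20 - 10*r)
B(l, 3)*p = (-20 - 10*3)*(-11016) = (-20 - 30)*(-11016) = -50*(-11016) = 550800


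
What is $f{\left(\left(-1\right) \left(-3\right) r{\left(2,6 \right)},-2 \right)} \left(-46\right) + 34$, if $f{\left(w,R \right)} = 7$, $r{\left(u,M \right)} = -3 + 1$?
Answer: $-288$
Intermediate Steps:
$r{\left(u,M \right)} = -2$
$f{\left(\left(-1\right) \left(-3\right) r{\left(2,6 \right)},-2 \right)} \left(-46\right) + 34 = 7 \left(-46\right) + 34 = -322 + 34 = -288$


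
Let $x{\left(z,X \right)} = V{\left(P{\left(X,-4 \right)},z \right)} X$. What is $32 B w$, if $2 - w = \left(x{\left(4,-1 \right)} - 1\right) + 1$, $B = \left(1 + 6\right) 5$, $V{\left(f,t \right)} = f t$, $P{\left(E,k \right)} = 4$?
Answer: $20160$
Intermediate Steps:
$B = 35$ ($B = 7 \cdot 5 = 35$)
$x{\left(z,X \right)} = 4 X z$ ($x{\left(z,X \right)} = 4 z X = 4 X z$)
$w = 18$ ($w = 2 - \left(\left(4 \left(-1\right) 4 - 1\right) + 1\right) = 2 - \left(\left(-16 - 1\right) + 1\right) = 2 - \left(-17 + 1\right) = 2 - -16 = 2 + 16 = 18$)
$32 B w = 32 \cdot 35 \cdot 18 = 1120 \cdot 18 = 20160$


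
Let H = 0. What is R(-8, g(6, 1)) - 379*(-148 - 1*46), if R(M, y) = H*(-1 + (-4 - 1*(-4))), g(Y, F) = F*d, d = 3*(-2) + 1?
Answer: 73526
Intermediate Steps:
d = -5 (d = -6 + 1 = -5)
g(Y, F) = -5*F (g(Y, F) = F*(-5) = -5*F)
R(M, y) = 0 (R(M, y) = 0*(-1 + (-4 - 1*(-4))) = 0*(-1 + (-4 + 4)) = 0*(-1 + 0) = 0*(-1) = 0)
R(-8, g(6, 1)) - 379*(-148 - 1*46) = 0 - 379*(-148 - 1*46) = 0 - 379*(-148 - 46) = 0 - 379*(-194) = 0 + 73526 = 73526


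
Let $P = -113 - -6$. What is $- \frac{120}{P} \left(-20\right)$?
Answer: $- \frac{2400}{107} \approx -22.43$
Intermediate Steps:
$P = -107$ ($P = -113 + 6 = -107$)
$- \frac{120}{P} \left(-20\right) = - \frac{120}{-107} \left(-20\right) = \left(-120\right) \left(- \frac{1}{107}\right) \left(-20\right) = \frac{120}{107} \left(-20\right) = - \frac{2400}{107}$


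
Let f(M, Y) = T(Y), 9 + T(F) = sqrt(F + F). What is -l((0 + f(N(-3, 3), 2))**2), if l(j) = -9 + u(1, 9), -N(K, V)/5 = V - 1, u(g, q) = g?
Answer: 8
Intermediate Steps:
N(K, V) = 5 - 5*V (N(K, V) = -5*(V - 1) = -5*(-1 + V) = 5 - 5*V)
T(F) = -9 + sqrt(2)*sqrt(F) (T(F) = -9 + sqrt(F + F) = -9 + sqrt(2*F) = -9 + sqrt(2)*sqrt(F))
f(M, Y) = -9 + sqrt(2)*sqrt(Y)
l(j) = -8 (l(j) = -9 + 1 = -8)
-l((0 + f(N(-3, 3), 2))**2) = -1*(-8) = 8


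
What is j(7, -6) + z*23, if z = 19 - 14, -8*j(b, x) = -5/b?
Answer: 6445/56 ≈ 115.09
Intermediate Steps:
j(b, x) = 5/(8*b) (j(b, x) = -(-5)/(8*b) = 5/(8*b))
z = 5
j(7, -6) + z*23 = (5/8)/7 + 5*23 = (5/8)*(⅐) + 115 = 5/56 + 115 = 6445/56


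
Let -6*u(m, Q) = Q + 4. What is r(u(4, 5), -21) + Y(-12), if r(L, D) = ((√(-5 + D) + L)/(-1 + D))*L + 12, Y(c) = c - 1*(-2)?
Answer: 167/88 + 3*I*√26/44 ≈ 1.8977 + 0.34766*I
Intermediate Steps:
Y(c) = 2 + c (Y(c) = c + 2 = 2 + c)
u(m, Q) = -⅔ - Q/6 (u(m, Q) = -(Q + 4)/6 = -(4 + Q)/6 = -⅔ - Q/6)
r(L, D) = 12 + L*(L + √(-5 + D))/(-1 + D) (r(L, D) = ((L + √(-5 + D))/(-1 + D))*L + 12 = L*(L + √(-5 + D))/(-1 + D) + 12 = 12 + L*(L + √(-5 + D))/(-1 + D))
r(u(4, 5), -21) + Y(-12) = (-12 + (-⅔ - ⅙*5)² + 12*(-21) + (-⅔ - ⅙*5)*√(-5 - 21))/(-1 - 21) + (2 - 12) = (-12 + (-⅔ - ⅚)² - 252 + (-⅔ - ⅚)*√(-26))/(-22) - 10 = -(-12 + (-3/2)² - 252 - 3*I*√26/2)/22 - 10 = -(-12 + 9/4 - 252 - 3*I*√26/2)/22 - 10 = -(-1047/4 - 3*I*√26/2)/22 - 10 = (1047/88 + 3*I*√26/44) - 10 = 167/88 + 3*I*√26/44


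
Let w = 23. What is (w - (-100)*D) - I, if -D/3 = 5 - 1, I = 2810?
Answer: -3987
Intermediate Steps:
D = -12 (D = -3*(5 - 1) = -3*4 = -12)
(w - (-100)*D) - I = (23 - (-100)*(-12)) - 1*2810 = (23 - 25*48) - 2810 = (23 - 1200) - 2810 = -1177 - 2810 = -3987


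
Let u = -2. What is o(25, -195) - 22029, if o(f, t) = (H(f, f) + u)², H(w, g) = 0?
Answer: -22025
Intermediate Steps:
o(f, t) = 4 (o(f, t) = (0 - 2)² = (-2)² = 4)
o(25, -195) - 22029 = 4 - 22029 = -22025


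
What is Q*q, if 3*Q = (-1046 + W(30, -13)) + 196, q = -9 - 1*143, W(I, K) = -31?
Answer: 133912/3 ≈ 44637.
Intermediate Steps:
q = -152 (q = -9 - 143 = -152)
Q = -881/3 (Q = ((-1046 - 31) + 196)/3 = (-1077 + 196)/3 = (⅓)*(-881) = -881/3 ≈ -293.67)
Q*q = -881/3*(-152) = 133912/3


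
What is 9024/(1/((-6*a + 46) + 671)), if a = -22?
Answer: 7661376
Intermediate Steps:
9024/(1/((-6*a + 46) + 671)) = 9024/(1/((-6*(-22) + 46) + 671)) = 9024/(1/((132 + 46) + 671)) = 9024/(1/(178 + 671)) = 9024/(1/849) = 9024*849 = 7661376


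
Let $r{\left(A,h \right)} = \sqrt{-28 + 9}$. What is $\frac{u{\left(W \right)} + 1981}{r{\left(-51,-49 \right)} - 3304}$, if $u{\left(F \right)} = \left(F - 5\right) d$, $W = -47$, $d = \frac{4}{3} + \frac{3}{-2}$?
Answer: $- \frac{19721576}{32749305} - \frac{5969 i \sqrt{19}}{32749305} \approx -0.6022 - 0.00079447 i$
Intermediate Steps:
$d = - \frac{1}{6}$ ($d = 4 \cdot \frac{1}{3} + 3 \left(- \frac{1}{2}\right) = \frac{4}{3} - \frac{3}{2} = - \frac{1}{6} \approx -0.16667$)
$r{\left(A,h \right)} = i \sqrt{19}$ ($r{\left(A,h \right)} = \sqrt{-19} = i \sqrt{19}$)
$u{\left(F \right)} = \frac{5}{6} - \frac{F}{6}$ ($u{\left(F \right)} = \left(F - 5\right) \left(- \frac{1}{6}\right) = \left(-5 + F\right) \left(- \frac{1}{6}\right) = \frac{5}{6} - \frac{F}{6}$)
$\frac{u{\left(W \right)} + 1981}{r{\left(-51,-49 \right)} - 3304} = \frac{\left(\frac{5}{6} - - \frac{47}{6}\right) + 1981}{i \sqrt{19} - 3304} = \frac{\left(\frac{5}{6} + \frac{47}{6}\right) + 1981}{-3304 + i \sqrt{19}} = \frac{\frac{26}{3} + 1981}{-3304 + i \sqrt{19}} = \frac{5969}{3 \left(-3304 + i \sqrt{19}\right)}$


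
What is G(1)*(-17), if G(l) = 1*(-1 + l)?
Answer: 0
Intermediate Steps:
G(l) = -1 + l
G(1)*(-17) = (-1 + 1)*(-17) = 0*(-17) = 0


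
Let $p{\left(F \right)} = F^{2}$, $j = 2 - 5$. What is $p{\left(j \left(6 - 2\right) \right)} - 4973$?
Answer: $-4829$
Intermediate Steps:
$j = -3$ ($j = 2 - 5 = -3$)
$p{\left(j \left(6 - 2\right) \right)} - 4973 = \left(- 3 \left(6 - 2\right)\right)^{2} - 4973 = \left(\left(-3\right) 4\right)^{2} - 4973 = \left(-12\right)^{2} - 4973 = 144 - 4973 = -4829$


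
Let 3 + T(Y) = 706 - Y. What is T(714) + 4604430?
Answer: 4604419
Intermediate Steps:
T(Y) = 703 - Y (T(Y) = -3 + (706 - Y) = 703 - Y)
T(714) + 4604430 = (703 - 1*714) + 4604430 = (703 - 714) + 4604430 = -11 + 4604430 = 4604419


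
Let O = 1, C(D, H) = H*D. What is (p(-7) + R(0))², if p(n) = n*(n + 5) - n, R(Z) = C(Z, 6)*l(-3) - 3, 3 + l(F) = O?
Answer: 324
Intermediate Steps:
C(D, H) = D*H
l(F) = -2 (l(F) = -3 + 1 = -2)
R(Z) = -3 - 12*Z (R(Z) = (Z*6)*(-2) - 3 = (6*Z)*(-2) - 3 = -12*Z - 3 = -3 - 12*Z)
p(n) = -n + n*(5 + n) (p(n) = n*(5 + n) - n = -n + n*(5 + n))
(p(-7) + R(0))² = (-7*(4 - 7) + (-3 - 12*0))² = (-7*(-3) + (-3 + 0))² = (21 - 3)² = 18² = 324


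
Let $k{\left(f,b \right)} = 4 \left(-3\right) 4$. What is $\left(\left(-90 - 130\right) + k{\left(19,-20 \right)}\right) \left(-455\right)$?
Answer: $121940$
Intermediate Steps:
$k{\left(f,b \right)} = -48$ ($k{\left(f,b \right)} = \left(-12\right) 4 = -48$)
$\left(\left(-90 - 130\right) + k{\left(19,-20 \right)}\right) \left(-455\right) = \left(\left(-90 - 130\right) - 48\right) \left(-455\right) = \left(-220 - 48\right) \left(-455\right) = \left(-268\right) \left(-455\right) = 121940$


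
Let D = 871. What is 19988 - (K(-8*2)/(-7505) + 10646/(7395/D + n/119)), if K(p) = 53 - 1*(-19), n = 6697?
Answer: 499374819917917/25190877730 ≈ 19824.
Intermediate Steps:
K(p) = 72 (K(p) = 53 + 19 = 72)
19988 - (K(-8*2)/(-7505) + 10646/(7395/D + n/119)) = 19988 - (72/(-7505) + 10646/(7395/871 + 6697/119)) = 19988 - (72*(-1/7505) + 10646/(7395*(1/871) + 6697*(1/119))) = 19988 - (-72/7505 + 10646/(7395/871 + 6697/119)) = 19988 - (-72/7505 + 10646/(6713092/103649)) = 19988 - (-72/7505 + 10646*(103649/6713092)) = 19988 - (-72/7505 + 551723627/3356546) = 19988 - 1*4140444149323/25190877730 = 19988 - 4140444149323/25190877730 = 499374819917917/25190877730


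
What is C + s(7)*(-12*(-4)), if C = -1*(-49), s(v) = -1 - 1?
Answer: -47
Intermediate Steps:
s(v) = -2
C = 49
C + s(7)*(-12*(-4)) = 49 - (-24)*(-4) = 49 - 2*48 = 49 - 96 = -47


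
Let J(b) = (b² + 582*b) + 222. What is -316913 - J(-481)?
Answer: -268554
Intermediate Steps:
J(b) = 222 + b² + 582*b
-316913 - J(-481) = -316913 - (222 + (-481)² + 582*(-481)) = -316913 - (222 + 231361 - 279942) = -316913 - 1*(-48359) = -316913 + 48359 = -268554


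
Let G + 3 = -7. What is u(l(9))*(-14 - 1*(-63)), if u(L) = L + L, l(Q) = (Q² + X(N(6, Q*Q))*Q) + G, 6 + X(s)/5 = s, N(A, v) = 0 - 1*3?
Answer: -32732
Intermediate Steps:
N(A, v) = -3 (N(A, v) = 0 - 3 = -3)
X(s) = -30 + 5*s
G = -10 (G = -3 - 7 = -10)
l(Q) = -10 + Q² - 45*Q (l(Q) = (Q² + (-30 + 5*(-3))*Q) - 10 = (Q² + (-30 - 15)*Q) - 10 = (Q² - 45*Q) - 10 = -10 + Q² - 45*Q)
u(L) = 2*L
u(l(9))*(-14 - 1*(-63)) = (2*(-10 + 9² - 45*9))*(-14 - 1*(-63)) = (2*(-10 + 81 - 405))*(-14 + 63) = (2*(-334))*49 = -668*49 = -32732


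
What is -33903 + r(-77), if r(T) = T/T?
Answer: -33902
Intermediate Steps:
r(T) = 1
-33903 + r(-77) = -33903 + 1 = -33902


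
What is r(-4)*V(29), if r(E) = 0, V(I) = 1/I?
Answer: 0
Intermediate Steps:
r(-4)*V(29) = 0/29 = 0*(1/29) = 0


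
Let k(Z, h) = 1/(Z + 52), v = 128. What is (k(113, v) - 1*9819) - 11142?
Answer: -3458564/165 ≈ -20961.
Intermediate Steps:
k(Z, h) = 1/(52 + Z)
(k(113, v) - 1*9819) - 11142 = (1/(52 + 113) - 1*9819) - 11142 = (1/165 - 9819) - 11142 = -1620134/165 - 11142 = -3458564/165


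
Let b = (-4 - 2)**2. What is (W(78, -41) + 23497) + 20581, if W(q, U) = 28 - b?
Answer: 44070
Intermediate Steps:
b = 36 (b = (-6)**2 = 36)
W(q, U) = -8 (W(q, U) = 28 - 1*36 = 28 - 36 = -8)
(W(78, -41) + 23497) + 20581 = (-8 + 23497) + 20581 = 23489 + 20581 = 44070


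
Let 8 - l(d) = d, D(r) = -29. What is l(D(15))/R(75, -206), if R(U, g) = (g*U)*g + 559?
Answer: 37/3183259 ≈ 1.1623e-5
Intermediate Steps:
l(d) = 8 - d
R(U, g) = 559 + U*g² (R(U, g) = (U*g)*g + 559 = U*g² + 559 = 559 + U*g²)
l(D(15))/R(75, -206) = (8 - 1*(-29))/(559 + 75*(-206)²) = (8 + 29)/(559 + 75*42436) = 37/(559 + 3182700) = 37/3183259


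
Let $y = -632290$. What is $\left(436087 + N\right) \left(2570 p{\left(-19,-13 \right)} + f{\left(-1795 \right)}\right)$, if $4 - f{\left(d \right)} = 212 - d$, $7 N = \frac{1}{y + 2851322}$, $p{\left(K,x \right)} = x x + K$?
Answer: $\frac{2597746188885368033}{15533224} \approx 1.6724 \cdot 10^{11}$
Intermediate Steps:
$p{\left(K,x \right)} = K + x^{2}$ ($p{\left(K,x \right)} = x^{2} + K = K + x^{2}$)
$N = \frac{1}{15533224}$ ($N = \frac{1}{7 \left(-632290 + 2851322\right)} = \frac{1}{7 \cdot 2219032} = \frac{1}{7} \cdot \frac{1}{2219032} = \frac{1}{15533224} \approx 6.4378 \cdot 10^{-8}$)
$f{\left(d \right)} = -208 + d$ ($f{\left(d \right)} = 4 - \left(212 - d\right) = 4 + \left(-212 + d\right) = -208 + d$)
$\left(436087 + N\right) \left(2570 p{\left(-19,-13 \right)} + f{\left(-1795 \right)}\right) = \left(436087 + \frac{1}{15533224}\right) \left(2570 \left(-19 + \left(-13\right)^{2}\right) - 2003\right) = \frac{6773837054489 \left(2570 \left(-19 + 169\right) - 2003\right)}{15533224} = \frac{6773837054489 \left(2570 \cdot 150 - 2003\right)}{15533224} = \frac{6773837054489 \left(385500 - 2003\right)}{15533224} = \frac{6773837054489}{15533224} \cdot 383497 = \frac{2597746188885368033}{15533224}$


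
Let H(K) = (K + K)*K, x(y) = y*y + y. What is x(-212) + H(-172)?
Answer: 103900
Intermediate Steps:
x(y) = y + y**2 (x(y) = y**2 + y = y + y**2)
H(K) = 2*K**2 (H(K) = (2*K)*K = 2*K**2)
x(-212) + H(-172) = -212*(1 - 212) + 2*(-172)**2 = -212*(-211) + 2*29584 = 44732 + 59168 = 103900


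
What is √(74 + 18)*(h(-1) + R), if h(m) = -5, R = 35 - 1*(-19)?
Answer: 98*√23 ≈ 469.99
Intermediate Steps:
R = 54 (R = 35 + 19 = 54)
√(74 + 18)*(h(-1) + R) = √(74 + 18)*(-5 + 54) = √92*49 = (2*√23)*49 = 98*√23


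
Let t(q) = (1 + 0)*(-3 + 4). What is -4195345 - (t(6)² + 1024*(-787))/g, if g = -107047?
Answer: -449099902102/107047 ≈ -4.1954e+6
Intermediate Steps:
t(q) = 1 (t(q) = 1*1 = 1)
-4195345 - (t(6)² + 1024*(-787))/g = -4195345 - (1² + 1024*(-787))/(-107047) = -4195345 - (1 - 805888)*(-1)/107047 = -4195345 - (-805887)*(-1)/107047 = -4195345 - 1*805887/107047 = -4195345 - 805887/107047 = -449099902102/107047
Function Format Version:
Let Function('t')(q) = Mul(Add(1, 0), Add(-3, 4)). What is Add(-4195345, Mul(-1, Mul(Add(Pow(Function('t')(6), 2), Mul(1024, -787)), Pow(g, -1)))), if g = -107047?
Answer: Rational(-449099902102, 107047) ≈ -4.1954e+6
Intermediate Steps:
Function('t')(q) = 1 (Function('t')(q) = Mul(1, 1) = 1)
Add(-4195345, Mul(-1, Mul(Add(Pow(Function('t')(6), 2), Mul(1024, -787)), Pow(g, -1)))) = Add(-4195345, Mul(-1, Mul(Add(Pow(1, 2), Mul(1024, -787)), Pow(-107047, -1)))) = Add(-4195345, Mul(-1, Mul(Add(1, -805888), Rational(-1, 107047)))) = Add(-4195345, Mul(-1, Mul(-805887, Rational(-1, 107047)))) = Add(-4195345, Mul(-1, Rational(805887, 107047))) = Add(-4195345, Rational(-805887, 107047)) = Rational(-449099902102, 107047)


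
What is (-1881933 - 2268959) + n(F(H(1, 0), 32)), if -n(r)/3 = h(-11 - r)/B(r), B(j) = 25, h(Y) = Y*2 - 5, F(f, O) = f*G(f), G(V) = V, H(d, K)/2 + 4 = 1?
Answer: -103772003/25 ≈ -4.1509e+6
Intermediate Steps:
H(d, K) = -6 (H(d, K) = -8 + 2*1 = -8 + 2 = -6)
F(f, O) = f**2 (F(f, O) = f*f = f**2)
h(Y) = -5 + 2*Y (h(Y) = 2*Y - 5 = -5 + 2*Y)
n(r) = 81/25 + 6*r/25 (n(r) = -3*(-5 + 2*(-11 - r))/25 = -3*(-5 + (-22 - 2*r))/25 = -3*(-27 - 2*r)/25 = -3*(-27/25 - 2*r/25) = 81/25 + 6*r/25)
(-1881933 - 2268959) + n(F(H(1, 0), 32)) = (-1881933 - 2268959) + (81/25 + (6/25)*(-6)**2) = -4150892 + (81/25 + (6/25)*36) = -4150892 + (81/25 + 216/25) = -4150892 + 297/25 = -103772003/25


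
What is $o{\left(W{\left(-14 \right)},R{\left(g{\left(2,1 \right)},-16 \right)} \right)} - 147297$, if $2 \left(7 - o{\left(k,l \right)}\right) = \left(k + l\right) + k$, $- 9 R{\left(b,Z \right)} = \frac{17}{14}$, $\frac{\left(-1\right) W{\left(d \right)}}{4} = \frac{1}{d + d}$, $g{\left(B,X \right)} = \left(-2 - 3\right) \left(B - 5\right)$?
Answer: $- \frac{37117099}{252} \approx -1.4729 \cdot 10^{5}$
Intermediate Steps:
$g{\left(B,X \right)} = 25 - 5 B$ ($g{\left(B,X \right)} = - 5 \left(-5 + B\right) = 25 - 5 B$)
$W{\left(d \right)} = - \frac{2}{d}$ ($W{\left(d \right)} = - \frac{4}{d + d} = - \frac{4}{2 d} = - 4 \frac{1}{2 d} = - \frac{2}{d}$)
$R{\left(b,Z \right)} = - \frac{17}{126}$ ($R{\left(b,Z \right)} = - \frac{17 \cdot \frac{1}{14}}{9} = \left(- \frac{1}{9}\right) \frac{17}{14} = - \frac{17}{126}$)
$o{\left(k,l \right)} = 7 - k - \frac{l}{2}$ ($o{\left(k,l \right)} = 7 - \frac{\left(k + l\right) + k}{2} = 7 - \frac{l + 2 k}{2} = 7 - \left(k + \frac{l}{2}\right) = 7 - k - \frac{l}{2}$)
$o{\left(W{\left(-14 \right)},R{\left(g{\left(2,1 \right)},-16 \right)} \right)} - 147297 = \left(7 - - \frac{2}{-14} - - \frac{17}{252}\right) - 147297 = \left(7 - \left(-2\right) \left(- \frac{1}{14}\right) + \frac{17}{252}\right) - 147297 = \left(7 - \frac{1}{7} + \frac{17}{252}\right) - 147297 = \frac{1745}{252} - 147297 = - \frac{37117099}{252}$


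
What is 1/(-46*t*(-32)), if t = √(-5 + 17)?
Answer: √3/8832 ≈ 0.00019611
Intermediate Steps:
t = 2*√3 (t = √12 = 2*√3 ≈ 3.4641)
1/(-46*t*(-32)) = 1/(-92*√3*(-32)) = 1/(2944*√3) = √3/8832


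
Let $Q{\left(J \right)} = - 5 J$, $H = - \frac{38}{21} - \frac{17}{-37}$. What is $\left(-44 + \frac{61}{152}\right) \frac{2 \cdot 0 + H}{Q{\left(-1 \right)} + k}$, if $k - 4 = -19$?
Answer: $- \frac{2317241}{393680} \approx -5.8861$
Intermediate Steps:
$k = -15$ ($k = 4 - 19 = -15$)
$H = - \frac{1049}{777}$ ($H = \left(-38\right) \frac{1}{21} - - \frac{17}{37} = - \frac{38}{21} + \frac{17}{37} = - \frac{1049}{777} \approx -1.3501$)
$\left(-44 + \frac{61}{152}\right) \frac{2 \cdot 0 + H}{Q{\left(-1 \right)} + k} = \left(-44 + \frac{61}{152}\right) \frac{2 \cdot 0 - \frac{1049}{777}}{\left(-5\right) \left(-1\right) - 15} = \left(-44 + 61 \cdot \frac{1}{152}\right) \frac{0 - \frac{1049}{777}}{5 - 15} = \left(-44 + \frac{61}{152}\right) \left(- \frac{1049}{777 \left(-10\right)}\right) = - \frac{6627 \left(\left(- \frac{1049}{777}\right) \left(- \frac{1}{10}\right)\right)}{152} = \left(- \frac{6627}{152}\right) \frac{1049}{7770} = - \frac{2317241}{393680}$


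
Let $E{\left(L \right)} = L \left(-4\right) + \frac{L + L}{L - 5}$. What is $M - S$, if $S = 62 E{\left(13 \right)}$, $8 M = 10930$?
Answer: $\frac{17555}{4} \approx 4388.8$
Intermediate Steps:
$M = \frac{5465}{4}$ ($M = \frac{1}{8} \cdot 10930 = \frac{5465}{4} \approx 1366.3$)
$E{\left(L \right)} = - 4 L + \frac{2 L}{-5 + L}$
$S = - \frac{6045}{2}$ ($S = 62 \cdot 2 \cdot 13 \frac{1}{-5 + 13} \left(11 - 26\right) = 62 \cdot 2 \cdot 13 \cdot \frac{1}{8} \left(11 - 26\right) = 62 \cdot 2 \cdot 13 \cdot \frac{1}{8} \left(-15\right) = 62 \left(- \frac{195}{4}\right) = - \frac{6045}{2} \approx -3022.5$)
$M - S = \frac{5465}{4} - - \frac{6045}{2} = \frac{5465}{4} + \frac{6045}{2} = \frac{17555}{4}$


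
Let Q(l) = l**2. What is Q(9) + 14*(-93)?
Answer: -1221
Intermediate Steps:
Q(9) + 14*(-93) = 9**2 + 14*(-93) = 81 - 1302 = -1221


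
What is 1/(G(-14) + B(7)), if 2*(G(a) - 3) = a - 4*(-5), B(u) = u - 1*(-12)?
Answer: 1/25 ≈ 0.040000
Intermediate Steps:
B(u) = 12 + u (B(u) = u + 12 = 12 + u)
G(a) = 13 + a/2 (G(a) = 3 + (a - 4*(-5))/2 = 3 + (a + 20)/2 = 3 + (20 + a)/2 = 3 + (10 + a/2) = 13 + a/2)
1/(G(-14) + B(7)) = 1/((13 + (1/2)*(-14)) + (12 + 7)) = 1/((13 - 7) + 19) = 1/(6 + 19) = 1/25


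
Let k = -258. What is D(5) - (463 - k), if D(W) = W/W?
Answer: -720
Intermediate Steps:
D(W) = 1
D(5) - (463 - k) = 1 - (463 - 1*(-258)) = 1 - (463 + 258) = 1 - 1*721 = 1 - 721 = -720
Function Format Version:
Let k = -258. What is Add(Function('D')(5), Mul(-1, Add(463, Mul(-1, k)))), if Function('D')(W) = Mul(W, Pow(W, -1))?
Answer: -720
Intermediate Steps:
Function('D')(W) = 1
Add(Function('D')(5), Mul(-1, Add(463, Mul(-1, k)))) = Add(1, Mul(-1, Add(463, Mul(-1, -258)))) = Add(1, Mul(-1, Add(463, 258))) = Add(1, Mul(-1, 721)) = Add(1, -721) = -720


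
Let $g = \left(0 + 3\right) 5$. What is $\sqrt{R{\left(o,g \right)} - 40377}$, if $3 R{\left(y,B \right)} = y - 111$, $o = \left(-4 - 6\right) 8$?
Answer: $\frac{i \sqrt{363966}}{3} \approx 201.1 i$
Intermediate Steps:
$o = -80$ ($o = \left(-10\right) 8 = -80$)
$g = 15$ ($g = 3 \cdot 5 = 15$)
$R{\left(y,B \right)} = -37 + \frac{y}{3}$ ($R{\left(y,B \right)} = \frac{y - 111}{3} = \frac{-111 + y}{3} = -37 + \frac{y}{3}$)
$\sqrt{R{\left(o,g \right)} - 40377} = \sqrt{\left(-37 + \frac{1}{3} \left(-80\right)\right) - 40377} = \sqrt{\left(-37 - \frac{80}{3}\right) - 40377} = \sqrt{- \frac{191}{3} - 40377} = \sqrt{- \frac{121322}{3}} = \frac{i \sqrt{363966}}{3}$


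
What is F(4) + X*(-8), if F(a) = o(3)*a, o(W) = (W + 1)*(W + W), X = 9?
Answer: 24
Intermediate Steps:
o(W) = 2*W*(1 + W) (o(W) = (1 + W)*(2*W) = 2*W*(1 + W))
F(a) = 24*a (F(a) = (2*3*(1 + 3))*a = (2*3*4)*a = 24*a)
F(4) + X*(-8) = 24*4 + 9*(-8) = 96 - 72 = 24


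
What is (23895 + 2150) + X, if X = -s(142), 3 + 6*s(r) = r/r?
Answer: 78136/3 ≈ 26045.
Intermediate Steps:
s(r) = -⅓ (s(r) = -½ + (r/r)/6 = -½ + (⅙)*1 = -½ + ⅙ = -⅓)
X = ⅓ (X = -1*(-⅓) = ⅓ ≈ 0.33333)
(23895 + 2150) + X = (23895 + 2150) + ⅓ = 26045 + ⅓ = 78136/3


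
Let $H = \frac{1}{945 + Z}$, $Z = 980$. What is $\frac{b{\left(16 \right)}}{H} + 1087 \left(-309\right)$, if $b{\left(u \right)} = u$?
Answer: $-305083$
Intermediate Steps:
$H = \frac{1}{1925}$ ($H = \frac{1}{945 + 980} = \frac{1}{1925} \approx 0.00051948$)
$\frac{b{\left(16 \right)}}{H} + 1087 \left(-309\right) = 16 \frac{1}{\frac{1}{1925}} + 1087 \left(-309\right) = 16 \cdot 1925 - 335883 = 30800 - 335883 = -305083$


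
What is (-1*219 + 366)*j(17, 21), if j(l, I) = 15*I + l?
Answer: 48804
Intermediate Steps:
j(l, I) = l + 15*I
(-1*219 + 366)*j(17, 21) = (-1*219 + 366)*(17 + 15*21) = (-219 + 366)*(17 + 315) = 147*332 = 48804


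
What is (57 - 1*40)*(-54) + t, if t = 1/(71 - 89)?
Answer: -16525/18 ≈ -918.06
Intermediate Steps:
t = -1/18 (t = 1/(-18) = -1/18 ≈ -0.055556)
(57 - 1*40)*(-54) + t = (57 - 1*40)*(-54) - 1/18 = (57 - 40)*(-54) - 1/18 = 17*(-54) - 1/18 = -918 - 1/18 = -16525/18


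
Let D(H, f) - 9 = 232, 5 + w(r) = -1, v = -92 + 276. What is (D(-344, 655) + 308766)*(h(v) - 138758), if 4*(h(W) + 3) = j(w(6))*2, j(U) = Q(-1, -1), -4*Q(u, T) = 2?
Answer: -171512790315/4 ≈ -4.2878e+10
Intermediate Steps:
v = 184
w(r) = -6 (w(r) = -5 - 1 = -6)
D(H, f) = 241 (D(H, f) = 9 + 232 = 241)
Q(u, T) = -1/2 (Q(u, T) = -1/4*2 = -1/2)
j(U) = -1/2
h(W) = -13/4 (h(W) = -3 + (-1/2*2)/4 = -3 + (1/4)*(-1) = -3 - 1/4 = -13/4)
(D(-344, 655) + 308766)*(h(v) - 138758) = (241 + 308766)*(-13/4 - 138758) = 309007*(-555045/4) = -171512790315/4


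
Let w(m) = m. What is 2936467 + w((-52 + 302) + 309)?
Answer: 2937026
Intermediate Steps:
2936467 + w((-52 + 302) + 309) = 2936467 + ((-52 + 302) + 309) = 2936467 + (250 + 309) = 2936467 + 559 = 2937026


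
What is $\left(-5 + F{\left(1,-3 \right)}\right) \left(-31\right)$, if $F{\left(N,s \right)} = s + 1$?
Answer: $217$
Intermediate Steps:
$F{\left(N,s \right)} = 1 + s$
$\left(-5 + F{\left(1,-3 \right)}\right) \left(-31\right) = \left(-5 + \left(1 - 3\right)\right) \left(-31\right) = \left(-5 - 2\right) \left(-31\right) = \left(-7\right) \left(-31\right) = 217$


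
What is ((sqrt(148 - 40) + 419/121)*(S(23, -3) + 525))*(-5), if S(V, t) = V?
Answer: -1148060/121 - 16440*sqrt(3) ≈ -37963.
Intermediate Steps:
((sqrt(148 - 40) + 419/121)*(S(23, -3) + 525))*(-5) = ((sqrt(148 - 40) + 419/121)*(23 + 525))*(-5) = ((sqrt(108) + 419*(1/121))*548)*(-5) = ((6*sqrt(3) + 419/121)*548)*(-5) = ((419/121 + 6*sqrt(3))*548)*(-5) = (229612/121 + 3288*sqrt(3))*(-5) = -1148060/121 - 16440*sqrt(3)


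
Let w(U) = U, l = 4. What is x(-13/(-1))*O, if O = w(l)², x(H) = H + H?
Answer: 416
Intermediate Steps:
x(H) = 2*H
O = 16 (O = 4² = 16)
x(-13/(-1))*O = (2*(-13/(-1)))*16 = (2*(-13*(-1)))*16 = (2*13)*16 = 26*16 = 416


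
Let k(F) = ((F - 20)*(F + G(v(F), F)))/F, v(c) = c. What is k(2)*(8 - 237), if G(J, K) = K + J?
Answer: 12366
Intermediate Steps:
G(J, K) = J + K
k(F) = -60 + 3*F (k(F) = ((F - 20)*(F + (F + F)))/F = ((-20 + F)*(F + 2*F))/F = ((-20 + F)*(3*F))/F = (3*F*(-20 + F))/F = -60 + 3*F)
k(2)*(8 - 237) = (-60 + 3*2)*(8 - 237) = (-60 + 6)*(-229) = -54*(-229) = 12366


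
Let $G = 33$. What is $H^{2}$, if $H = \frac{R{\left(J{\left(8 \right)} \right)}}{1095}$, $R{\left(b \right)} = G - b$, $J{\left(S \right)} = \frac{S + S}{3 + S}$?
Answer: $\frac{120409}{145082025} \approx 0.00082994$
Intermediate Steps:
$J{\left(S \right)} = \frac{2 S}{3 + S}$
$R{\left(b \right)} = 33 - b$
$H = \frac{347}{12045}$ ($H = \frac{33 - 2 \cdot 8 \frac{1}{3 + 8}}{1095} = \left(33 - 2 \cdot 8 \cdot \frac{1}{11}\right) \frac{1}{1095} = \left(33 - \frac{16}{11}\right) \frac{1}{1095} = \frac{347}{11} \cdot \frac{1}{1095} = \frac{347}{12045} \approx 0.028809$)
$H^{2} = \left(\frac{347}{12045}\right)^{2} = \frac{120409}{145082025}$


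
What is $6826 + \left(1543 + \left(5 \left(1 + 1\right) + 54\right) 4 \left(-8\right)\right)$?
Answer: $6321$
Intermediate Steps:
$6826 + \left(1543 + \left(5 \left(1 + 1\right) + 54\right) 4 \left(-8\right)\right) = 6826 + \left(1543 + \left(5 \cdot 2 + 54\right) \left(-32\right)\right) = 6826 + \left(1543 + \left(10 + 54\right) \left(-32\right)\right) = 6826 + \left(1543 + 64 \left(-32\right)\right) = 6826 + \left(1543 - 2048\right) = 6826 - 505 = 6321$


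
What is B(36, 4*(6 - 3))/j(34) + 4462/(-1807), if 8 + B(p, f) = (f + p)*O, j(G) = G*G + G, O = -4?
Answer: -567118/215033 ≈ -2.6374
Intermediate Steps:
j(G) = G + G**2 (j(G) = G**2 + G = G + G**2)
B(p, f) = -8 - 4*f - 4*p (B(p, f) = -8 + (f + p)*(-4) = -8 + (-4*f - 4*p) = -8 - 4*f - 4*p)
B(36, 4*(6 - 3))/j(34) + 4462/(-1807) = (-8 - 16*(6 - 3) - 4*36)/((34*(1 + 34))) + 4462/(-1807) = (-8 - 16*3 - 144)/((34*35)) + 4462*(-1/1807) = (-8 - 4*12 - 144)/1190 - 4462/1807 = (-8 - 48 - 144)*(1/1190) - 4462/1807 = -200*1/1190 - 4462/1807 = -20/119 - 4462/1807 = -567118/215033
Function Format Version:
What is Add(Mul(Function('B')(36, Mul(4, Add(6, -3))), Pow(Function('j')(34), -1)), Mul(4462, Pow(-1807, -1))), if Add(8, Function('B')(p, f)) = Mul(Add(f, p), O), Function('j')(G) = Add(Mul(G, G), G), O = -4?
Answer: Rational(-567118, 215033) ≈ -2.6374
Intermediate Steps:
Function('j')(G) = Add(G, Pow(G, 2)) (Function('j')(G) = Add(Pow(G, 2), G) = Add(G, Pow(G, 2)))
Function('B')(p, f) = Add(-8, Mul(-4, f), Mul(-4, p)) (Function('B')(p, f) = Add(-8, Mul(Add(f, p), -4)) = Add(-8, Add(Mul(-4, f), Mul(-4, p))) = Add(-8, Mul(-4, f), Mul(-4, p)))
Add(Mul(Function('B')(36, Mul(4, Add(6, -3))), Pow(Function('j')(34), -1)), Mul(4462, Pow(-1807, -1))) = Add(Mul(Add(-8, Mul(-4, Mul(4, Add(6, -3))), Mul(-4, 36)), Pow(Mul(34, Add(1, 34)), -1)), Mul(4462, Pow(-1807, -1))) = Add(Mul(Add(-8, Mul(-4, Mul(4, 3)), -144), Pow(Mul(34, 35), -1)), Mul(4462, Rational(-1, 1807))) = Add(Mul(Add(-8, Mul(-4, 12), -144), Pow(1190, -1)), Rational(-4462, 1807)) = Add(Mul(Add(-8, -48, -144), Rational(1, 1190)), Rational(-4462, 1807)) = Add(Mul(-200, Rational(1, 1190)), Rational(-4462, 1807)) = Add(Rational(-20, 119), Rational(-4462, 1807)) = Rational(-567118, 215033)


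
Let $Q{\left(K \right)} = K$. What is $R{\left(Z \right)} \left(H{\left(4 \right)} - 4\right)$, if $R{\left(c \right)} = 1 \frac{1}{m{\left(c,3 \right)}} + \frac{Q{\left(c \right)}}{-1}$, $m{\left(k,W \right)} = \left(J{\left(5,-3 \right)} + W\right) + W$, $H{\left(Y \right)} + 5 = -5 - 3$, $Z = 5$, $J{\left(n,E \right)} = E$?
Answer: $\frac{238}{3} \approx 79.333$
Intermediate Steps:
$H{\left(Y \right)} = -13$ ($H{\left(Y \right)} = -5 - 8 = -13$)
$m{\left(k,W \right)} = -3 + 2 W$ ($m{\left(k,W \right)} = \left(-3 + W\right) + W = -3 + 2 W$)
$R{\left(c \right)} = \frac{1}{3} - c$ ($R{\left(c \right)} = 1 \frac{1}{-3 + 2 \cdot 3} + \frac{c}{-1} = 1 \frac{1}{-3 + 6} + c \left(-1\right) = 1 \cdot \frac{1}{3} - c = \frac{1}{3} - c$)
$R{\left(Z \right)} \left(H{\left(4 \right)} - 4\right) = \left(\frac{1}{3} - 5\right) \left(-13 - 4\right) = \left(\frac{1}{3} - 5\right) \left(-17\right) = \left(- \frac{14}{3}\right) \left(-17\right) = \frac{238}{3}$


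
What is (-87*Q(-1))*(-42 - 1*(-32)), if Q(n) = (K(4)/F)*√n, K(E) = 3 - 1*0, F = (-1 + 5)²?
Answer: 1305*I/8 ≈ 163.13*I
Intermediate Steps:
F = 16 (F = 4² = 16)
K(E) = 3 (K(E) = 3 + 0 = 3)
Q(n) = 3*√n/16 (Q(n) = (3/16)*√n = (3*(1/16))*√n = 3*√n/16)
(-87*Q(-1))*(-42 - 1*(-32)) = (-261*√(-1)/16)*(-42 - 1*(-32)) = (-261*I/16)*(-42 + 32) = -261*I/16*(-10) = 1305*I/8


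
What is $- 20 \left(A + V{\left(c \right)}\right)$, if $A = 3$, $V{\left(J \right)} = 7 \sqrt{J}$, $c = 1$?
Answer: $-200$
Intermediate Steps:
$- 20 \left(A + V{\left(c \right)}\right) = - 20 \left(3 + 7 \sqrt{1}\right) = - 20 \left(3 + 7 \cdot 1\right) = - 20 \left(3 + 7\right) = \left(-20\right) 10 = -200$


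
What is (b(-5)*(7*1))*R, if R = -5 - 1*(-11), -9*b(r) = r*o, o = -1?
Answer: -70/3 ≈ -23.333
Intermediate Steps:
b(r) = r/9 (b(r) = -r*(-1)/9 = -(-1)*r/9 = r/9)
R = 6 (R = -5 + 11 = 6)
(b(-5)*(7*1))*R = (((⅑)*(-5))*(7*1))*6 = -5/9*7*6 = -35/9*6 = -70/3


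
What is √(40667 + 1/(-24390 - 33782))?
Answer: √34404094754589/29086 ≈ 201.66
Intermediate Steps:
√(40667 + 1/(-24390 - 33782)) = √(40667 + 1/(-58172)) = √(40667 - 1/58172) = √(2365680723/58172) = √34404094754589/29086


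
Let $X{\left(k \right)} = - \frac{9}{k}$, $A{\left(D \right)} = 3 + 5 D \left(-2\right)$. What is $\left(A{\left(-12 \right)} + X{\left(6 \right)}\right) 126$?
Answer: $15309$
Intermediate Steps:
$A{\left(D \right)} = 3 - 10 D$ ($A{\left(D \right)} = 3 + 5 \left(- 2 D\right) = 3 - 10 D$)
$\left(A{\left(-12 \right)} + X{\left(6 \right)}\right) 126 = \left(\left(3 - -120\right) - \frac{9}{6}\right) 126 = \left(\left(3 + 120\right) - \frac{3}{2}\right) 126 = \left(123 - \frac{3}{2}\right) 126 = \frac{243}{2} \cdot 126 = 15309$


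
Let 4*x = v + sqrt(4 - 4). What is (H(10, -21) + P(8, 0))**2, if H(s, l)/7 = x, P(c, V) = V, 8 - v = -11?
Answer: 17689/16 ≈ 1105.6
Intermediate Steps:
v = 19 (v = 8 - 1*(-11) = 8 + 11 = 19)
x = 19/4 (x = (19 + sqrt(4 - 4))/4 = (19 + sqrt(0))/4 = (19 + 0)/4 = (1/4)*19 = 19/4 ≈ 4.7500)
H(s, l) = 133/4 (H(s, l) = 7*(19/4) = 133/4)
(H(10, -21) + P(8, 0))**2 = (133/4 + 0)**2 = (133/4)**2 = 17689/16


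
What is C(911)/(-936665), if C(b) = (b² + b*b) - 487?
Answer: -331871/187333 ≈ -1.7716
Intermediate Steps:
C(b) = -487 + 2*b² (C(b) = (b² + b²) - 487 = 2*b² - 487 = -487 + 2*b²)
C(911)/(-936665) = (-487 + 2*911²)/(-936665) = (-487 + 2*829921)*(-1/936665) = (-487 + 1659842)*(-1/936665) = 1659355*(-1/936665) = -331871/187333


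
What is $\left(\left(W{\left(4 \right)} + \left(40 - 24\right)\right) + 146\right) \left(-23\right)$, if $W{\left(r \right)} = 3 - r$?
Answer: $-3703$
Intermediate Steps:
$\left(\left(W{\left(4 \right)} + \left(40 - 24\right)\right) + 146\right) \left(-23\right) = \left(\left(\left(3 - 4\right) + \left(40 - 24\right)\right) + 146\right) \left(-23\right) = \left(\left(-1 + 16\right) + 146\right) \left(-23\right) = \left(15 + 146\right) \left(-23\right) = 161 \left(-23\right) = -3703$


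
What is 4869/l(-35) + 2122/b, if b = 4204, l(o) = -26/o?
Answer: 89559979/13663 ≈ 6554.9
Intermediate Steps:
4869/l(-35) + 2122/b = 4869/((-26/(-35))) + 2122/4204 = 4869/((-26*(-1/35))) + 2122*(1/4204) = 4869/(26/35) + 1061/2102 = 4869*(35/26) + 1061/2102 = 170415/26 + 1061/2102 = 89559979/13663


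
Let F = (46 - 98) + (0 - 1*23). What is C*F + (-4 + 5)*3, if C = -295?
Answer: 22128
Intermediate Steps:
F = -75 (F = -52 + (0 - 23) = -52 - 23 = -75)
C*F + (-4 + 5)*3 = -295*(-75) + (-4 + 5)*3 = 22125 + 1*3 = 22125 + 3 = 22128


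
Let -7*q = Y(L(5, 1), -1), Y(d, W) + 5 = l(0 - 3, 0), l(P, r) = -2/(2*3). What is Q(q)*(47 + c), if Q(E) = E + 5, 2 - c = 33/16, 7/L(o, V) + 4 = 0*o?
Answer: 90871/336 ≈ 270.45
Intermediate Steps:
L(o, V) = -7/4 (L(o, V) = 7/(-4 + 0*o) = 7/(-4 + 0) = 7/(-4) = 7*(-¼) = -7/4)
l(P, r) = -⅓ (l(P, r) = -2/6 = -2*⅙ = -⅓)
c = -1/16 (c = 2 - 33/16 = -1/16 ≈ -0.062500)
Y(d, W) = -16/3 (Y(d, W) = -5 - ⅓ = -16/3)
q = 16/21 (q = -⅐*(-16/3) = 16/21 ≈ 0.76190)
Q(E) = 5 + E
Q(q)*(47 + c) = (5 + 16/21)*(47 - 1/16) = (121/21)*(751/16) = 90871/336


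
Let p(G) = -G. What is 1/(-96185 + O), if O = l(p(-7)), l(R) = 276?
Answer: -1/95909 ≈ -1.0427e-5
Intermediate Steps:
O = 276
1/(-96185 + O) = 1/(-96185 + 276) = 1/(-95909) = -1/95909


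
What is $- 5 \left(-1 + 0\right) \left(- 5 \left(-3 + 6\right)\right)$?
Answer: $-75$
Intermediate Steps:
$- 5 \left(-1 + 0\right) \left(- 5 \left(-3 + 6\right)\right) = \left(-5\right) \left(-1\right) \left(\left(-5\right) 3\right) = 5 \left(-15\right) = -75$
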